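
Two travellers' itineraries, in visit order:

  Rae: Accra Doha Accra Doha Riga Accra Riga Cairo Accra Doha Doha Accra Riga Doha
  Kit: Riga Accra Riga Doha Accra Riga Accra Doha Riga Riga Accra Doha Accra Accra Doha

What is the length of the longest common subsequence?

Match Accra (Rae #1, Kit #2); then Doha (Rae #2, Kit #4); then Accra (Rae #3, Kit #7); then Doha (Rae #4, Kit #8); then Riga (Rae #5, Kit #9); then Riga (Rae #7, Kit #10); then Accra (Rae #9, Kit #11); then Doha (Rae #10, Kit #12); then Accra (Rae #12, Kit #14); then Doha (Rae #14, Kit #15) — 10 stops in the same relative order in both, and the DP table's final entry dp[14][15] is also 10, so no common subsequence is longer.

10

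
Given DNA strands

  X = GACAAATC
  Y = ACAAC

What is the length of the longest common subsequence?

5

Let dp[i][j] be the LCS length of the first i bases of X and the first j bases of Y. dp[i][j] = dp[i-1][j-1]+1 when the i-th and j-th bases match, else max(dp[i-1][j], dp[i][j-1]).
    ·  A  C  A  A  C
 ·  0  0  0  0  0  0
 G  0  0  0  0  0  0
 A  0  1  1  1  1  1
 C  0  1  2  2  2  2
 A  0  1  2  3  3  3
 A  0  1  2  3  4  4
 A  0  1  2  3  4  4
 T  0  1  2  3  4  4
 C  0  1  2  3  4  5
dp[8][5] = 5. One LCS (by backtracking along matches): ACAAC.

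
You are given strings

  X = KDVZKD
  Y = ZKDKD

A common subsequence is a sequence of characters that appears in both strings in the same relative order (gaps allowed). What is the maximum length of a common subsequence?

4

Let dp[i][j] be the LCS length of the first i characters of X and the first j characters of Y. dp[i][j] = dp[i-1][j-1]+1 when the i-th and j-th characters match, else max(dp[i-1][j], dp[i][j-1]).
    ·  Z  K  D  K  D
 ·  0  0  0  0  0  0
 K  0  0  1  1  1  1
 D  0  0  1  2  2  2
 V  0  0  1  2  2  2
 Z  0  1  1  2  2  2
 K  0  1  2  2  3  3
 D  0  1  2  3  3  4
dp[6][5] = 4. One LCS (by backtracking along matches): KDKD.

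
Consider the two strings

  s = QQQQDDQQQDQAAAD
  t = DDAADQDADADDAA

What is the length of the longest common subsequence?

Pick D at s[5]=t[2] → D at s[6]=t[5] → Q at s[7]=t[6] → D at s[10]=t[9] → A at s[12]=t[10] → A at s[13]=t[13] → A at s[14]=t[14]; all 7 characters appear in both, in order, and the DP table's final entry dp[15][14] is also 7, so no common subsequence is longer.

7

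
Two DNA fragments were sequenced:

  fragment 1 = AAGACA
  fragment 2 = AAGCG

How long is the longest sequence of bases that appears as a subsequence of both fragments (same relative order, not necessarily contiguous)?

Taking A (fragment 1 #1, fragment 2 #1), A (fragment 1 #2, fragment 2 #2), G (fragment 1 #3, fragment 2 #3), C (fragment 1 #5, fragment 2 #4) gives a common subsequence of length 4, and the DP table's final entry dp[6][5] is also 4, so no common subsequence is longer.

4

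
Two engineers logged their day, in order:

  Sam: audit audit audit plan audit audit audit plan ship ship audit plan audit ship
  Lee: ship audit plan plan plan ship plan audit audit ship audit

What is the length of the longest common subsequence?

One common subsequence of length 7: audit (Sam #1, Lee #2); then plan (Sam #4, Lee #4); then plan (Sam #8, Lee #5); then ship (Sam #9, Lee #6); then audit (Sam #11, Lee #8); then audit (Sam #13, Lee #9); then ship (Sam #14, Lee #10). The LCS DP gives dp[14][11] = 7, so this is optimal.

7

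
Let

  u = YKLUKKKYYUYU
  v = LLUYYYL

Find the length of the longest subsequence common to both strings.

Match L (u #3, v #2); then U (u #4, v #3); then Y (u #8, v #4); then Y (u #9, v #5); then Y (u #11, v #6) — 5 characters in the same relative order in both, and the DP table's final entry dp[12][7] is also 5, so no common subsequence is longer.

5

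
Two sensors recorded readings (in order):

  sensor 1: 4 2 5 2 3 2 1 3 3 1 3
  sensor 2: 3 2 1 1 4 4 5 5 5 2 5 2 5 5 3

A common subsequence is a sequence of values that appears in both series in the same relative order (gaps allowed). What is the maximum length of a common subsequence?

5

Taking 4 [1,6], then 2 [2,10], then 5 [3,11], then 2 [4,12], then 3 [11,15] gives a common subsequence of length 5, and the DP table's final entry dp[11][15] is also 5, so no common subsequence is longer.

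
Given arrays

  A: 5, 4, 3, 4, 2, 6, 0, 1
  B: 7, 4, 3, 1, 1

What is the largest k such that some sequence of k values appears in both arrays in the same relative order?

3

Taking 4 [2,2], then 3 [3,3], then 1 [8,5] gives a common subsequence of length 3. The LCS DP gives dp[8][5] = 3, so this is optimal.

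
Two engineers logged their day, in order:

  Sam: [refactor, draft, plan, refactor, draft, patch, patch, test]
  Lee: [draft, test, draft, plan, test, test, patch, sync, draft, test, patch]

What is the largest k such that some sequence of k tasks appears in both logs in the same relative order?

4

Taking draft at Sam[2]=Lee[3], then plan at Sam[3]=Lee[4], then draft at Sam[5]=Lee[9], then patch at Sam[7]=Lee[11] gives a common subsequence of length 4, and the DP table's final entry dp[8][11] is also 4, so no common subsequence is longer.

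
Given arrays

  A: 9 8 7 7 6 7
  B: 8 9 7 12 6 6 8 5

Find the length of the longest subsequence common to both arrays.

3

Let dp[i][j] be the LCS length of the first i values of A and the first j values of B. dp[i][j] = dp[i-1][j-1]+1 when the i-th and j-th values match, else max(dp[i-1][j], dp[i][j-1]).
    ·  8  9  7 12  6  6  8  5
 ·  0  0  0  0  0  0  0  0  0
 9  0  0  1  1  1  1  1  1  1
 8  0  1  1  1  1  1  1  2  2
 7  0  1  1  2  2  2  2  2  2
 7  0  1  1  2  2  2  2  2  2
 6  0  1  1  2  2  3  3  3  3
 7  0  1  1  2  2  3  3  3  3
dp[6][8] = 3. One LCS (by backtracking along matches): 9, 7, 6.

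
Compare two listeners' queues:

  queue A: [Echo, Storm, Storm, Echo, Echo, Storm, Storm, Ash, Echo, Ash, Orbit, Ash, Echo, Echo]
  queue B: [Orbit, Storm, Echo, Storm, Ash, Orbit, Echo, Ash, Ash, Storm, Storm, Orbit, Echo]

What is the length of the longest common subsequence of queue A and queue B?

8

Match Storm [3,2] → Echo [5,3] → Storm [7,4] → Ash [8,5] → Echo [9,7] → Ash [10,9] → Orbit [11,12] → Echo [14,13] — 8 songs in the same relative order in both. Since dp[14][13] = 8, nothing longer is possible.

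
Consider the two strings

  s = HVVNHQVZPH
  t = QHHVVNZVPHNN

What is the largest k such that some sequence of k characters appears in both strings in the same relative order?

Pick H [1,3], V [2,4], V [3,5], N [4,6], V [7,8], P [9,9], H [10,10]; all 7 characters appear in both, in order. Since dp[10][12] = 7, nothing longer is possible.

7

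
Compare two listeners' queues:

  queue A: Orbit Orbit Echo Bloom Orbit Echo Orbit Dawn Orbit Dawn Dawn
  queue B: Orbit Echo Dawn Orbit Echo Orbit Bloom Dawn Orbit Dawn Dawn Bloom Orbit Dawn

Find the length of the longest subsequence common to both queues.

9

One common subsequence of length 9: Orbit [2,1], then Echo [3,2], then Orbit [5,4], then Echo [6,5], then Orbit [7,6], then Dawn [8,8], then Orbit [9,9], then Dawn [10,11], then Dawn [11,14]. The LCS DP gives dp[11][14] = 9, so this is optimal.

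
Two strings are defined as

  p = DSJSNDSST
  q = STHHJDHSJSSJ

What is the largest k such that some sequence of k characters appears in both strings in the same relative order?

5

Pick D at p[1]=q[6], then S at p[2]=q[8], then J at p[3]=q[9], then S at p[4]=q[10], then S at p[7]=q[11]; all 5 characters appear in both, in order, and the DP table's final entry dp[9][12] is also 5, so no common subsequence is longer.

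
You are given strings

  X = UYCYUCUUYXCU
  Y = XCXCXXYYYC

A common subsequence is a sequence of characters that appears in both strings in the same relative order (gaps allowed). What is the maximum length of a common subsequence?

Let dp[i][j] be the LCS length of the first i characters of X and the first j characters of Y. dp[i][j] = dp[i-1][j-1]+1 when the i-th and j-th characters match, else max(dp[i-1][j], dp[i][j-1]).
    ·  X  C  X  C  X  X  Y  Y  Y  C
 ·  0  0  0  0  0  0  0  0  0  0  0
 U  0  0  0  0  0  0  0  0  0  0  0
 Y  0  0  0  0  0  0  0  1  1  1  1
 C  0  0  1  1  1  1  1  1  1  1  2
 Y  0  0  1  1  1  1  1  2  2  2  2
 U  0  0  1  1  1  1  1  2  2  2  2
 C  0  0  1  1  2  2  2  2  2  2  3
 U  0  0  1  1  2  2  2  2  2  2  3
 U  0  0  1  1  2  2  2  2  2  2  3
 Y  0  0  1  1  2  2  2  3  3  3  3
 X  0  1  1  2  2  3  3  3  3  3  3
 C  0  1  2  2  3  3  3  3  3  3  4
 U  0  1  2  2  3  3  3  3  3  3  4
dp[12][10] = 4. One LCS (by backtracking along matches): YYYC.

4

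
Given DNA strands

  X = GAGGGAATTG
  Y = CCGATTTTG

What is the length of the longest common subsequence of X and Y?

5

Match G at X[1]=Y[3], A at X[2]=Y[4], T at X[8]=Y[7], T at X[9]=Y[8], G at X[10]=Y[9] — 5 bases in the same relative order in both. dp[10][9] = 5 confirms this is the maximum.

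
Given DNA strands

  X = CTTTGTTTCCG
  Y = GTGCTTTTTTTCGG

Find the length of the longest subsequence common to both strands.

Taking C (X #1, Y #4), T (X #2, Y #6), T (X #3, Y #7), T (X #4, Y #8), T (X #6, Y #9), T (X #7, Y #10), T (X #8, Y #11), C (X #9, Y #12), G (X #11, Y #14) gives a common subsequence of length 9. The LCS DP gives dp[11][14] = 9, so this is optimal.

9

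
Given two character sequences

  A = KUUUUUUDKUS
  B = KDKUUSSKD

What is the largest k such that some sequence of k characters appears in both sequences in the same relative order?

Pick K (A #1, B #1); then D (A #8, B #2); then K (A #9, B #3); then U (A #10, B #5); then S (A #11, B #7); all 5 characters appear in both, in order. The LCS DP gives dp[11][9] = 5, so this is optimal.

5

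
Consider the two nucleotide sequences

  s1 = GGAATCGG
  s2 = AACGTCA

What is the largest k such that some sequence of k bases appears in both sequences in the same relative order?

4

Let dp[i][j] be the LCS length of the first i bases of s1 and the first j bases of s2. dp[i][j] = dp[i-1][j-1]+1 when the i-th and j-th bases match, else max(dp[i-1][j], dp[i][j-1]).
    ·  A  A  C  G  T  C  A
 ·  0  0  0  0  0  0  0  0
 G  0  0  0  0  1  1  1  1
 G  0  0  0  0  1  1  1  1
 A  0  1  1  1  1  1  1  2
 A  0  1  2  2  2  2  2  2
 T  0  1  2  2  2  3  3  3
 C  0  1  2  3  3  3  4  4
 G  0  1  2  3  4  4  4  4
 G  0  1  2  3  4  4  4  4
dp[8][7] = 4. One LCS (by backtracking along matches): AATC.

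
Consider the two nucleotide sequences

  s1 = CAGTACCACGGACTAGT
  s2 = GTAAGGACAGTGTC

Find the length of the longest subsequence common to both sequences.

11

Taking G (s1 #3, s2 #1); then T (s1 #4, s2 #2); then A (s1 #5, s2 #3); then A (s1 #8, s2 #4); then G (s1 #10, s2 #5); then G (s1 #11, s2 #6); then A (s1 #12, s2 #7); then C (s1 #13, s2 #8); then T (s1 #14, s2 #11); then G (s1 #16, s2 #12); then T (s1 #17, s2 #13) gives a common subsequence of length 11. dp[17][14] = 11 confirms this is the maximum.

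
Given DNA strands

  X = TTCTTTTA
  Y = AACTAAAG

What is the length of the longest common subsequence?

3

Pick C (X #3, Y #3), T (X #4, Y #4), A (X #8, Y #7); all 3 bases appear in both, in order. The LCS DP gives dp[8][8] = 3, so this is optimal.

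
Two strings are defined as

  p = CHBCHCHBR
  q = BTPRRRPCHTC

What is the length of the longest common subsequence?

4

Let dp[i][j] be the LCS length of the first i characters of p and the first j characters of q. dp[i][j] = dp[i-1][j-1]+1 when the i-th and j-th characters match, else max(dp[i-1][j], dp[i][j-1]).
    ·  B  T  P  R  R  R  P  C  H  T  C
 ·  0  0  0  0  0  0  0  0  0  0  0  0
 C  0  0  0  0  0  0  0  0  1  1  1  1
 H  0  0  0  0  0  0  0  0  1  2  2  2
 B  0  1  1  1  1  1  1  1  1  2  2  2
 C  0  1  1  1  1  1  1  1  2  2  2  3
 H  0  1  1  1  1  1  1  1  2  3  3  3
 C  0  1  1  1  1  1  1  1  2  3  3  4
 H  0  1  1  1  1  1  1  1  2  3  3  4
 B  0  1  1  1  1  1  1  1  2  3  3  4
 R  0  1  1  1  2  2  2  2  2  3  3  4
dp[9][11] = 4. One LCS (by backtracking along matches): BCHC.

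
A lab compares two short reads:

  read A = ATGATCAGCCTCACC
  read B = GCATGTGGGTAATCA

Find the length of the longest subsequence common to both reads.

8

One common subsequence of length 8: A (read A #1, read B #3); then T (read A #2, read B #6); then G (read A #3, read B #9); then A (read A #4, read B #11); then A (read A #7, read B #12); then T (read A #11, read B #13); then C (read A #12, read B #14); then A (read A #13, read B #15). dp[15][15] = 8 confirms this is the maximum.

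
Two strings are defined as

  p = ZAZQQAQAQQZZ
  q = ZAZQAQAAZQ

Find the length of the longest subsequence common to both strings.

Let dp[i][j] be the LCS length of the first i characters of p and the first j characters of q. dp[i][j] = dp[i-1][j-1]+1 when the i-th and j-th characters match, else max(dp[i-1][j], dp[i][j-1]).
    ·  Z  A  Z  Q  A  Q  A  A  Z  Q
 ·  0  0  0  0  0  0  0  0  0  0  0
 Z  0  1  1  1  1  1  1  1  1  1  1
 A  0  1  2  2  2  2  2  2  2  2  2
 Z  0  1  2  3  3  3  3  3  3  3  3
 Q  0  1  2  3  4  4  4  4  4  4  4
 Q  0  1  2  3  4  4  5  5  5  5  5
 A  0  1  2  3  4  5  5  6  6  6  6
 Q  0  1  2  3  4  5  6  6  6  6  7
 A  0  1  2  3  4  5  6  7  7  7  7
 Q  0  1  2  3  4  5  6  7  7  7  8
 Q  0  1  2  3  4  5  6  7  7  7  8
 Z  0  1  2  3  4  5  6  7  7  8  8
 Z  0  1  2  3  4  5  6  7  7  8  8
dp[12][10] = 8. One LCS (by backtracking along matches): ZAZQQAAQ.

8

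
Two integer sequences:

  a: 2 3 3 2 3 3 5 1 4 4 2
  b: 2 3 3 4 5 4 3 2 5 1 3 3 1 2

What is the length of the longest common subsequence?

8

Match 2 (a #1, b #1); then 3 (a #2, b #3); then 3 (a #3, b #7); then 2 (a #4, b #8); then 3 (a #5, b #11); then 3 (a #6, b #12); then 1 (a #8, b #13); then 2 (a #11, b #14) — 8 values in the same relative order in both. Since dp[11][14] = 8, nothing longer is possible.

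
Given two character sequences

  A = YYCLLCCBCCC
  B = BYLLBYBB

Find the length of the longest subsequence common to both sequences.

One common subsequence of length 4: Y [2,2] → L [4,3] → L [5,4] → B [8,8]. dp[11][8] = 4 confirms this is the maximum.

4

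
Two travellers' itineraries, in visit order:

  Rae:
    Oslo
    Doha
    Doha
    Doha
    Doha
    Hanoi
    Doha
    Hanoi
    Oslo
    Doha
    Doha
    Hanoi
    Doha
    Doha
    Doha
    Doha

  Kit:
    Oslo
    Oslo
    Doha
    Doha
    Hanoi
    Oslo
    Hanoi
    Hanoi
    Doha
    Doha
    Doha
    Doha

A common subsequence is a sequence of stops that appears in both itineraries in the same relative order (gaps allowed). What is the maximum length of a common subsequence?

Match Oslo [1,2], Doha [4,3], Doha [5,4], Hanoi [6,5], Hanoi [8,7], Hanoi [12,8], Doha [13,9], Doha [14,10], Doha [15,11], Doha [16,12] — 10 stops in the same relative order in both. Since dp[16][12] = 10, nothing longer is possible.

10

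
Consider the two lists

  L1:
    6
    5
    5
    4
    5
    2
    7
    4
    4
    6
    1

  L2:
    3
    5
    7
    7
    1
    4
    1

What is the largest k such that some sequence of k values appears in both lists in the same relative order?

Let dp[i][j] be the LCS length of the first i values of L1 and the first j values of L2. dp[i][j] = dp[i-1][j-1]+1 when the i-th and j-th values match, else max(dp[i-1][j], dp[i][j-1]).
    ·  3  5  7  7  1  4  1
 ·  0  0  0  0  0  0  0  0
 6  0  0  0  0  0  0  0  0
 5  0  0  1  1  1  1  1  1
 5  0  0  1  1  1  1  1  1
 4  0  0  1  1  1  1  2  2
 5  0  0  1  1  1  1  2  2
 2  0  0  1  1  1  1  2  2
 7  0  0  1  2  2  2  2  2
 4  0  0  1  2  2  2  3  3
 4  0  0  1  2  2  2  3  3
 6  0  0  1  2  2  2  3  3
 1  0  0  1  2  2  3  3  4
dp[11][7] = 4. One LCS (by backtracking along matches): 5, 7, 4, 1.

4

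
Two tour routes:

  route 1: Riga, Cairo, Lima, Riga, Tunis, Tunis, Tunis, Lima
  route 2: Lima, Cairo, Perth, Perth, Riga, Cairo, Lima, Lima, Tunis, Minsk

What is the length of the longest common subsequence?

4

Match Riga (route 1 #1, route 2 #5); then Cairo (route 1 #2, route 2 #6); then Lima (route 1 #3, route 2 #8); then Tunis (route 1 #5, route 2 #9) — 4 stops in the same relative order in both, and the DP table's final entry dp[8][10] is also 4, so no common subsequence is longer.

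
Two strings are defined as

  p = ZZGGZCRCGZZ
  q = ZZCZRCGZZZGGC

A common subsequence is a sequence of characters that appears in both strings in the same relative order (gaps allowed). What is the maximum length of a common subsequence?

Let dp[i][j] be the LCS length of the first i characters of p and the first j characters of q. dp[i][j] = dp[i-1][j-1]+1 when the i-th and j-th characters match, else max(dp[i-1][j], dp[i][j-1]).
    ·  Z  Z  C  Z  R  C  G  Z  Z  Z  G  G  C
 ·  0  0  0  0  0  0  0  0  0  0  0  0  0  0
 Z  0  1  1  1  1  1  1  1  1  1  1  1  1  1
 Z  0  1  2  2  2  2  2  2  2  2  2  2  2  2
 G  0  1  2  2  2  2  2  3  3  3  3  3  3  3
 G  0  1  2  2  2  2  2  3  3  3  3  4  4  4
 Z  0  1  2  2  3  3  3  3  4  4  4  4  4  4
 C  0  1  2  3  3  3  4  4  4  4  4  4  4  5
 R  0  1  2  3  3  4  4  4  4  4  4  4  4  5
 C  0  1  2  3  3  4  5  5  5  5  5  5  5  5
 G  0  1  2  3  3  4  5  6  6  6  6  6  6  6
 Z  0  1  2  3  4  4  5  6  7  7  7  7  7  7
 Z  0  1  2  3  4  4  5  6  7  8  8  8  8  8
dp[11][13] = 8. One LCS (by backtracking along matches): ZZZRCGZZ.

8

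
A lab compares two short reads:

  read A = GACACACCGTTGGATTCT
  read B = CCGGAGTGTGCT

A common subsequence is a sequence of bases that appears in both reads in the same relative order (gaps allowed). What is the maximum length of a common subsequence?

9

Taking C at read A[3]=read B[1], then C at read A[5]=read B[2], then A at read A[6]=read B[5], then G at read A[9]=read B[6], then T at read A[10]=read B[7], then T at read A[11]=read B[9], then G at read A[13]=read B[10], then C at read A[17]=read B[11], then T at read A[18]=read B[12] gives a common subsequence of length 9. dp[18][12] = 9 confirms this is the maximum.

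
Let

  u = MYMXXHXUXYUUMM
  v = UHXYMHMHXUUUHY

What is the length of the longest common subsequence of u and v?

Match M at u[1]=v[5]; then M at u[3]=v[7]; then H at u[6]=v[8]; then X at u[7]=v[9]; then U at u[8]=v[10]; then U at u[11]=v[11]; then U at u[12]=v[12] — 7 characters in the same relative order in both, and the DP table's final entry dp[14][14] is also 7, so no common subsequence is longer.

7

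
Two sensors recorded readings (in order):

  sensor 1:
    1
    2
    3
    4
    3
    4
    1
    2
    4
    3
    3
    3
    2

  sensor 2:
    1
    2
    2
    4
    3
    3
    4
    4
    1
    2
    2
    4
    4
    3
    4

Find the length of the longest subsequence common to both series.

One common subsequence of length 9: 1 (sensor 1 #1, sensor 2 #1), 2 (sensor 1 #2, sensor 2 #3), 3 (sensor 1 #3, sensor 2 #6), 4 (sensor 1 #4, sensor 2 #7), 4 (sensor 1 #6, sensor 2 #8), 1 (sensor 1 #7, sensor 2 #9), 2 (sensor 1 #8, sensor 2 #11), 4 (sensor 1 #9, sensor 2 #13), 3 (sensor 1 #10, sensor 2 #14). Since dp[13][15] = 9, nothing longer is possible.

9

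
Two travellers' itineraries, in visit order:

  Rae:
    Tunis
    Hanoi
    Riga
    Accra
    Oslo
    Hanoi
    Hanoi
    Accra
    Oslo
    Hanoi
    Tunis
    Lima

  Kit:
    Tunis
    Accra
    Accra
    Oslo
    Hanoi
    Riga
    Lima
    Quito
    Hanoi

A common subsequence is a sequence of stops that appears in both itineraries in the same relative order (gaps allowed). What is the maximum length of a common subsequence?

Match Tunis at Rae[1]=Kit[1], then Accra at Rae[4]=Kit[2], then Accra at Rae[8]=Kit[3], then Oslo at Rae[9]=Kit[4], then Hanoi at Rae[10]=Kit[5], then Lima at Rae[12]=Kit[7] — 6 stops in the same relative order in both. Since dp[12][9] = 6, nothing longer is possible.

6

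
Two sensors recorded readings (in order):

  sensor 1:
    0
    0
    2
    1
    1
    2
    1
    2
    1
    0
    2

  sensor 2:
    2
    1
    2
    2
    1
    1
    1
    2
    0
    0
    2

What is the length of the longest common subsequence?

Pick 2 at sensor 1[3]=sensor 2[4]; then 1 at sensor 1[4]=sensor 2[5]; then 1 at sensor 1[5]=sensor 2[6]; then 1 at sensor 1[7]=sensor 2[7]; then 2 at sensor 1[8]=sensor 2[8]; then 0 at sensor 1[10]=sensor 2[10]; then 2 at sensor 1[11]=sensor 2[11]; all 7 values appear in both, in order, and the DP table's final entry dp[11][11] is also 7, so no common subsequence is longer.

7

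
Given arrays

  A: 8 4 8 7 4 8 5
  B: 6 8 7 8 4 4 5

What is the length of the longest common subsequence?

4

Match 8 [1,4] → 4 [2,5] → 4 [5,6] → 5 [7,7] — 4 values in the same relative order in both. dp[7][7] = 4 confirms this is the maximum.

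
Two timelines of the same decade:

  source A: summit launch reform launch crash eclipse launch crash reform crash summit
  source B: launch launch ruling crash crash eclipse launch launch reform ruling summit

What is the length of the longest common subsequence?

7

Pick launch (source A #2, source B #1) → launch (source A #4, source B #2) → crash (source A #5, source B #5) → eclipse (source A #6, source B #6) → launch (source A #7, source B #8) → reform (source A #9, source B #9) → summit (source A #11, source B #11); all 7 events appear in both, in order. The LCS DP gives dp[11][11] = 7, so this is optimal.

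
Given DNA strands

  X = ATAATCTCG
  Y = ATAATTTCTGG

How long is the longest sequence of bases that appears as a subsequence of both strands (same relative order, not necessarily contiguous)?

8

Let dp[i][j] be the LCS length of the first i bases of X and the first j bases of Y. dp[i][j] = dp[i-1][j-1]+1 when the i-th and j-th bases match, else max(dp[i-1][j], dp[i][j-1]).
    ·  A  T  A  A  T  T  T  C  T  G  G
 ·  0  0  0  0  0  0  0  0  0  0  0  0
 A  0  1  1  1  1  1  1  1  1  1  1  1
 T  0  1  2  2  2  2  2  2  2  2  2  2
 A  0  1  2  3  3  3  3  3  3  3  3  3
 A  0  1  2  3  4  4  4  4  4  4  4  4
 T  0  1  2  3  4  5  5  5  5  5  5  5
 C  0  1  2  3  4  5  5  5  6  6  6  6
 T  0  1  2  3  4  5  6  6  6  7  7  7
 C  0  1  2  3  4  5  6  6  7  7  7  7
 G  0  1  2  3  4  5  6  6  7  7  8  8
dp[9][11] = 8. One LCS (by backtracking along matches): ATAATCTG.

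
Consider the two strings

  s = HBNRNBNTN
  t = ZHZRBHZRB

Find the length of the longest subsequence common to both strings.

4

One common subsequence of length 4: H [1,2]; then B [2,5]; then R [4,8]; then B [6,9]. dp[9][9] = 4 confirms this is the maximum.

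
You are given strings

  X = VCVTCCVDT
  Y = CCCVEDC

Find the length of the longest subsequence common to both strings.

5

Let dp[i][j] be the LCS length of the first i characters of X and the first j characters of Y. dp[i][j] = dp[i-1][j-1]+1 when the i-th and j-th characters match, else max(dp[i-1][j], dp[i][j-1]).
    ·  C  C  C  V  E  D  C
 ·  0  0  0  0  0  0  0  0
 V  0  0  0  0  1  1  1  1
 C  0  1  1  1  1  1  1  2
 V  0  1  1  1  2  2  2  2
 T  0  1  1  1  2  2  2  2
 C  0  1  2  2  2  2  2  3
 C  0  1  2  3  3  3  3  3
 V  0  1  2  3  4  4  4  4
 D  0  1  2  3  4  4  5  5
 T  0  1  2  3  4  4  5  5
dp[9][7] = 5. One LCS (by backtracking along matches): CCCVD.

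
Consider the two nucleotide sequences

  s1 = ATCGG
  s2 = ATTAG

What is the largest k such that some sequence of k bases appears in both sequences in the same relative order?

3

Taking A [1,1]; then T [2,3]; then G [5,5] gives a common subsequence of length 3, and the DP table's final entry dp[5][5] is also 3, so no common subsequence is longer.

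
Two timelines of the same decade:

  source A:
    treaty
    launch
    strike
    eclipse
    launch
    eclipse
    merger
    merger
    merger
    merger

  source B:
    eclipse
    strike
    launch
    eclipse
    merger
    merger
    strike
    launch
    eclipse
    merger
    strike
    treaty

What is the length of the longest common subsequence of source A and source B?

Taking strike (source A #3, source B #2) → launch (source A #5, source B #3) → eclipse (source A #6, source B #4) → merger (source A #7, source B #5) → merger (source A #8, source B #6) → merger (source A #9, source B #10) gives a common subsequence of length 6. The LCS DP gives dp[10][12] = 6, so this is optimal.

6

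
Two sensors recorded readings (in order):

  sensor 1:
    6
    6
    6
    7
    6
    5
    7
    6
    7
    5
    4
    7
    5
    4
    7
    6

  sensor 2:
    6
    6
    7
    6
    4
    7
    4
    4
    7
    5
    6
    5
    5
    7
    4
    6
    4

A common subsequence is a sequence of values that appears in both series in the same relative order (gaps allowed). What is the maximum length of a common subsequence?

10

Taking 6 [1,1], then 6 [2,2], then 6 [3,4], then 7 [4,9], then 6 [5,11], then 5 [6,12], then 5 [10,13], then 7 [12,14], then 4 [14,15], then 6 [16,16] gives a common subsequence of length 10. dp[16][17] = 10 confirms this is the maximum.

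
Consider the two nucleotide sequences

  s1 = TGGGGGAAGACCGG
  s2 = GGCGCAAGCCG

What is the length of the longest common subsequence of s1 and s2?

9

One common subsequence of length 9: G at s1[2]=s2[1], then G at s1[3]=s2[2], then G at s1[4]=s2[4], then A at s1[7]=s2[6], then A at s1[8]=s2[7], then G at s1[9]=s2[8], then C at s1[11]=s2[9], then C at s1[12]=s2[10], then G at s1[14]=s2[11]. dp[14][11] = 9 confirms this is the maximum.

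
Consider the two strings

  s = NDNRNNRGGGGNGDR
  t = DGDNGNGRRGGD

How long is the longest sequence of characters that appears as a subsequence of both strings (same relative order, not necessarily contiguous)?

Pick N at s[1]=t[4], N at s[3]=t[6], R at s[4]=t[8], R at s[7]=t[9], G at s[11]=t[10], G at s[13]=t[11], D at s[14]=t[12]; all 7 characters appear in both, in order, and the DP table's final entry dp[15][12] is also 7, so no common subsequence is longer.

7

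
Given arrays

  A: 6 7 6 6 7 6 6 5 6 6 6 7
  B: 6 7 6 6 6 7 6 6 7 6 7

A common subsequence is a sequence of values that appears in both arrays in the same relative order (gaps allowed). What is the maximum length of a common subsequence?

Let dp[i][j] be the LCS length of the first i values of A and the first j values of B. dp[i][j] = dp[i-1][j-1]+1 when the i-th and j-th values match, else max(dp[i-1][j], dp[i][j-1]).
    ·  6  7  6  6  6  7  6  6  7  6  7
 ·  0  0  0  0  0  0  0  0  0  0  0  0
 6  0  1  1  1  1  1  1  1  1  1  1  1
 7  0  1  2  2  2  2  2  2  2  2  2  2
 6  0  1  2  3  3  3  3  3  3  3  3  3
 6  0  1  2  3  4  4  4  4  4  4  4  4
 7  0  1  2  3  4  4  5  5  5  5  5  5
 6  0  1  2  3  4  5  5  6  6  6  6  6
 6  0  1  2  3  4  5  5  6  7  7  7  7
 5  0  1  2  3  4  5  5  6  7  7  7  7
 6  0  1  2  3  4  5  5  6  7  7  8  8
 6  0  1  2  3  4  5  5  6  7  7  8  8
 6  0  1  2  3  4  5  5  6  7  7  8  8
 7  0  1  2  3  4  5  6  6  7  8  8  9
dp[12][11] = 9. One LCS (by backtracking along matches): 6, 7, 6, 6, 7, 6, 6, 6, 7.

9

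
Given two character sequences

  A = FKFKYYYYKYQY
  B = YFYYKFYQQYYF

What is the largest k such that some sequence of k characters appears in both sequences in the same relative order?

One common subsequence of length 7: F [3,2] → Y [7,3] → Y [8,4] → K [9,5] → Y [10,7] → Q [11,9] → Y [12,11], and the DP table's final entry dp[12][12] is also 7, so no common subsequence is longer.

7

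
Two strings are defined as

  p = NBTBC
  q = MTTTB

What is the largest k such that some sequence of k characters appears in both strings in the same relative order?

Match T [3,4], B [4,5] — 2 characters in the same relative order in both. dp[5][5] = 2 confirms this is the maximum.

2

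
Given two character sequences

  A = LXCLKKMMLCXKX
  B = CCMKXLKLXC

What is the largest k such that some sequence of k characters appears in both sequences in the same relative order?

5

One common subsequence of length 5: X at A[2]=B[5], L at A[4]=B[6], K at A[6]=B[7], L at A[9]=B[8], C at A[10]=B[10]. dp[13][10] = 5 confirms this is the maximum.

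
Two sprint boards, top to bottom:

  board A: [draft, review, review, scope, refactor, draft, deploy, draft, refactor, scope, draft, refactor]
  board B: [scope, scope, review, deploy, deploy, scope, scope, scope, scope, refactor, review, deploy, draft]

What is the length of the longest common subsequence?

5

Taking review [2,3]; then scope [4,9]; then refactor [5,10]; then deploy [7,12]; then draft [11,13] gives a common subsequence of length 5. dp[12][13] = 5 confirms this is the maximum.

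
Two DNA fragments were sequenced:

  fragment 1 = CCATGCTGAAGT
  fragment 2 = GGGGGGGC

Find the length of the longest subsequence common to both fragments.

3

Let dp[i][j] be the LCS length of the first i bases of fragment 1 and the first j bases of fragment 2. dp[i][j] = dp[i-1][j-1]+1 when the i-th and j-th bases match, else max(dp[i-1][j], dp[i][j-1]).
    ·  G  G  G  G  G  G  G  C
 ·  0  0  0  0  0  0  0  0  0
 C  0  0  0  0  0  0  0  0  1
 C  0  0  0  0  0  0  0  0  1
 A  0  0  0  0  0  0  0  0  1
 T  0  0  0  0  0  0  0  0  1
 G  0  1  1  1  1  1  1  1  1
 C  0  1  1  1  1  1  1  1  2
 T  0  1  1  1  1  1  1  1  2
 G  0  1  2  2  2  2  2  2  2
 A  0  1  2  2  2  2  2  2  2
 A  0  1  2  2  2  2  2  2  2
 G  0  1  2  3  3  3  3  3  3
 T  0  1  2  3  3  3  3  3  3
dp[12][8] = 3. One LCS (by backtracking along matches): GGG.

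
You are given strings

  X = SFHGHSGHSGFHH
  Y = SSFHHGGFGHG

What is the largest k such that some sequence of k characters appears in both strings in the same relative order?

8

One common subsequence of length 8: S (X #1, Y #2); then F (X #2, Y #3); then H (X #3, Y #4); then H (X #5, Y #5); then G (X #7, Y #6); then G (X #10, Y #7); then F (X #11, Y #8); then H (X #12, Y #10). The LCS DP gives dp[13][11] = 8, so this is optimal.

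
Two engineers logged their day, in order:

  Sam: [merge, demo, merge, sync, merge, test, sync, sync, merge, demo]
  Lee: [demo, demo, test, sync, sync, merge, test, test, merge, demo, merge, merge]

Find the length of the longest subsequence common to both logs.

6

Match demo at Sam[2]=Lee[2]; then sync at Sam[4]=Lee[5]; then merge at Sam[5]=Lee[6]; then test at Sam[6]=Lee[8]; then merge at Sam[9]=Lee[9]; then demo at Sam[10]=Lee[10] — 6 tasks in the same relative order in both. dp[10][12] = 6 confirms this is the maximum.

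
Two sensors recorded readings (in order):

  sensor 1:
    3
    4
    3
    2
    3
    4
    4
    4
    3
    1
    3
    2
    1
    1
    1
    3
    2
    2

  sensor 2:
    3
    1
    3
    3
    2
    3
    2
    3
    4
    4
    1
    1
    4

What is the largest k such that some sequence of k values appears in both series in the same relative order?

8

Pick 3 (sensor 1 #1, sensor 2 #4) → 3 (sensor 1 #3, sensor 2 #6) → 2 (sensor 1 #4, sensor 2 #7) → 3 (sensor 1 #5, sensor 2 #8) → 4 (sensor 1 #7, sensor 2 #9) → 4 (sensor 1 #8, sensor 2 #10) → 1 (sensor 1 #10, sensor 2 #11) → 1 (sensor 1 #13, sensor 2 #12); all 8 values appear in both, in order, and the DP table's final entry dp[18][13] is also 8, so no common subsequence is longer.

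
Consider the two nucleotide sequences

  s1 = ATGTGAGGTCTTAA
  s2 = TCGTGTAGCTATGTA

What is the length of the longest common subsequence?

10

One common subsequence of length 10: T at s1[2]=s2[1], G at s1[3]=s2[3], T at s1[4]=s2[4], G at s1[5]=s2[5], A at s1[6]=s2[7], G at s1[7]=s2[8], T at s1[9]=s2[10], T at s1[11]=s2[12], T at s1[12]=s2[14], A at s1[14]=s2[15], and the DP table's final entry dp[14][15] is also 10, so no common subsequence is longer.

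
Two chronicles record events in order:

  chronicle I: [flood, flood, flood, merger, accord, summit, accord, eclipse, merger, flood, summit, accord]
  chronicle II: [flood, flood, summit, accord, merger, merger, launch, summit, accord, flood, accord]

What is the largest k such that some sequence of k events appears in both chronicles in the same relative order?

7

Pick flood (chronicle I #1, chronicle II #1), flood (chronicle I #2, chronicle II #2), merger (chronicle I #4, chronicle II #6), summit (chronicle I #6, chronicle II #8), accord (chronicle I #7, chronicle II #9), flood (chronicle I #10, chronicle II #10), accord (chronicle I #12, chronicle II #11); all 7 events appear in both, in order. Since dp[12][11] = 7, nothing longer is possible.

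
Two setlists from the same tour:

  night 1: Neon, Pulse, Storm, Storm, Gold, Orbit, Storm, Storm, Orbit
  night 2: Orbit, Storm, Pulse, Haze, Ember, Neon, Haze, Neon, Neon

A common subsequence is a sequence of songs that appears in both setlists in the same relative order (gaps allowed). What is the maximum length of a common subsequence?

Taking Orbit at night 1[6]=night 2[1], then Storm at night 1[7]=night 2[2] gives a common subsequence of length 2, and the DP table's final entry dp[9][9] is also 2, so no common subsequence is longer.

2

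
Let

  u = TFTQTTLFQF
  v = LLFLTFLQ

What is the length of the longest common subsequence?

Let dp[i][j] be the LCS length of the first i characters of u and the first j characters of v. dp[i][j] = dp[i-1][j-1]+1 when the i-th and j-th characters match, else max(dp[i-1][j], dp[i][j-1]).
    ·  L  L  F  L  T  F  L  Q
 ·  0  0  0  0  0  0  0  0  0
 T  0  0  0  0  0  1  1  1  1
 F  0  0  0  1  1  1  2  2  2
 T  0  0  0  1  1  2  2  2  2
 Q  0  0  0  1  1  2  2  2  3
 T  0  0  0  1  1  2  2  2  3
 T  0  0  0  1  1  2  2  2  3
 L  0  1  1  1  2  2  2  3  3
 F  0  1  1  2  2  2  3  3  3
 Q  0  1  1  2  2  2  3  3  4
 F  0  1  1  2  2  2  3  3  4
dp[10][8] = 4. One LCS (by backtracking along matches): TFLQ.

4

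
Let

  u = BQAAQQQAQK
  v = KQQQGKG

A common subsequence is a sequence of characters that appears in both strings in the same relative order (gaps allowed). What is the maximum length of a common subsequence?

Taking Q at u[2]=v[2] → Q at u[5]=v[3] → Q at u[6]=v[4] → K at u[10]=v[6] gives a common subsequence of length 4, and the DP table's final entry dp[10][7] is also 4, so no common subsequence is longer.

4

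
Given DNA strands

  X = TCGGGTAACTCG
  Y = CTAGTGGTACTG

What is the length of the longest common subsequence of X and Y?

Let dp[i][j] be the LCS length of the first i bases of X and the first j bases of Y. dp[i][j] = dp[i-1][j-1]+1 when the i-th and j-th bases match, else max(dp[i-1][j], dp[i][j-1]).
    ·  C  T  A  G  T  G  G  T  A  C  T  G
 ·  0  0  0  0  0  0  0  0  0  0  0  0  0
 T  0  0  1  1  1  1  1  1  1  1  1  1  1
 C  0  1  1  1  1  1  1  1  1  1  2  2  2
 G  0  1  1  1  2  2  2  2  2  2  2  2  3
 G  0  1  1  1  2  2  3  3  3  3  3  3  3
 G  0  1  1  1  2  2  3  4  4  4  4  4  4
 T  0  1  2  2  2  3  3  4  5  5  5  5  5
 A  0  1  2  3  3  3  3  4  5  6  6  6  6
 A  0  1  2  3  3  3  3  4  5  6  6  6  6
 C  0  1  2  3  3  3  3  4  5  6  7  7  7
 T  0  1  2  3  3  4  4  4  5  6  7  8  8
 C  0  1  2  3  3  4  4  4  5  6  7  8  8
 G  0  1  2  3  4  4  5  5  5  6  7  8  9
dp[12][12] = 9. One LCS (by backtracking along matches): TGGGTACTG.

9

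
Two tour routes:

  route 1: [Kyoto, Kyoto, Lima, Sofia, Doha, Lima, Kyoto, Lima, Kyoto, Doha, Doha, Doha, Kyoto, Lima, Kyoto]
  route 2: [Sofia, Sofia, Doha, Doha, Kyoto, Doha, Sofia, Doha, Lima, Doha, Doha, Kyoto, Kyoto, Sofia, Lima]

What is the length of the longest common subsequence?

One common subsequence of length 8: Kyoto at route 1[1]=route 2[5] → Sofia at route 1[4]=route 2[7] → Doha at route 1[5]=route 2[8] → Lima at route 1[8]=route 2[9] → Doha at route 1[10]=route 2[10] → Doha at route 1[11]=route 2[11] → Kyoto at route 1[13]=route 2[13] → Lima at route 1[14]=route 2[15], and the DP table's final entry dp[15][15] is also 8, so no common subsequence is longer.

8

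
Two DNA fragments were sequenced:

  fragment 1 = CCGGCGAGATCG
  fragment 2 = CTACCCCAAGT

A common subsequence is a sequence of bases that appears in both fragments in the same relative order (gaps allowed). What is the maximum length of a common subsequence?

6

Match C (fragment 1 #1, fragment 2 #5), then C (fragment 1 #2, fragment 2 #6), then C (fragment 1 #5, fragment 2 #7), then A (fragment 1 #7, fragment 2 #9), then G (fragment 1 #8, fragment 2 #10), then T (fragment 1 #10, fragment 2 #11) — 6 bases in the same relative order in both. The LCS DP gives dp[12][11] = 6, so this is optimal.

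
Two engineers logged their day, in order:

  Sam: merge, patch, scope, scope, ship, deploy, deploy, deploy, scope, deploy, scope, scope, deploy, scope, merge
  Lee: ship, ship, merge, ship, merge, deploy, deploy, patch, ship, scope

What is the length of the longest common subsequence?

One common subsequence of length 5: merge [1,3]; then ship [5,4]; then deploy [6,6]; then deploy [7,7]; then scope [14,10]. The LCS DP gives dp[15][10] = 5, so this is optimal.

5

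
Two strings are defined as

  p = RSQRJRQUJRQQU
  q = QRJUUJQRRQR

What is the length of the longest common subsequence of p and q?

7

Taking Q [3,1], then R [4,2], then J [5,3], then U [8,5], then J [9,6], then R [10,9], then Q [11,10] gives a common subsequence of length 7. dp[13][11] = 7 confirms this is the maximum.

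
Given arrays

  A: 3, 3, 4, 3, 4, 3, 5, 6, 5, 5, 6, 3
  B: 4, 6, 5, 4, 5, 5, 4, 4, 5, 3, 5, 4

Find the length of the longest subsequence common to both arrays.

6

One common subsequence of length 6: 4 (A #3, B #1); then 4 (A #5, B #4); then 5 (A #7, B #5); then 5 (A #9, B #6); then 5 (A #10, B #9); then 3 (A #12, B #10), and the DP table's final entry dp[12][12] is also 6, so no common subsequence is longer.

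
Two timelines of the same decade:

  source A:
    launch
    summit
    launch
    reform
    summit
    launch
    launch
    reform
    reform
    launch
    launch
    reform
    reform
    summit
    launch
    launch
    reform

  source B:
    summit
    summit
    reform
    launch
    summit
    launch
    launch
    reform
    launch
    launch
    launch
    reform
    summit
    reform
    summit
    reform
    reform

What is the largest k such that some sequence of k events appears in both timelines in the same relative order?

Match summit at source A[2]=source B[2] → launch at source A[3]=source B[4] → summit at source A[5]=source B[5] → launch at source A[6]=source B[6] → launch at source A[7]=source B[7] → reform at source A[8]=source B[8] → launch at source A[10]=source B[10] → launch at source A[11]=source B[11] → reform at source A[12]=source B[12] → reform at source A[13]=source B[14] → summit at source A[14]=source B[15] → reform at source A[17]=source B[17] — 12 events in the same relative order in both. Since dp[17][17] = 12, nothing longer is possible.

12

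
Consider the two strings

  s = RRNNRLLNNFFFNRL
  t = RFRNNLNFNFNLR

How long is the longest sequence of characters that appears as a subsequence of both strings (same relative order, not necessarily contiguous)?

Match R at s[1]=t[1], then R at s[2]=t[3], then N at s[3]=t[4], then N at s[4]=t[5], then L at s[7]=t[6], then N at s[8]=t[7], then N at s[9]=t[9], then F at s[12]=t[10], then N at s[13]=t[11], then R at s[14]=t[13] — 10 characters in the same relative order in both, and the DP table's final entry dp[15][13] is also 10, so no common subsequence is longer.

10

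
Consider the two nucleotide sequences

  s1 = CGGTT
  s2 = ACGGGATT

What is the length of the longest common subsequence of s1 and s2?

5

Let dp[i][j] be the LCS length of the first i bases of s1 and the first j bases of s2. dp[i][j] = dp[i-1][j-1]+1 when the i-th and j-th bases match, else max(dp[i-1][j], dp[i][j-1]).
    ·  A  C  G  G  G  A  T  T
 ·  0  0  0  0  0  0  0  0  0
 C  0  0  1  1  1  1  1  1  1
 G  0  0  1  2  2  2  2  2  2
 G  0  0  1  2  3  3  3  3  3
 T  0  0  1  2  3  3  3  4  4
 T  0  0  1  2  3  3  3  4  5
dp[5][8] = 5. One LCS (by backtracking along matches): CGGTT.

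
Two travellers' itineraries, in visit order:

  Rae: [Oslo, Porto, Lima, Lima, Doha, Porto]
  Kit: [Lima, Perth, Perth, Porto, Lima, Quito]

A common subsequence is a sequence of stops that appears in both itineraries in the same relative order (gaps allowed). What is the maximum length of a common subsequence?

2

Pick Porto [2,4]; then Lima [3,5]; all 2 stops appear in both, in order, and the DP table's final entry dp[6][6] is also 2, so no common subsequence is longer.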